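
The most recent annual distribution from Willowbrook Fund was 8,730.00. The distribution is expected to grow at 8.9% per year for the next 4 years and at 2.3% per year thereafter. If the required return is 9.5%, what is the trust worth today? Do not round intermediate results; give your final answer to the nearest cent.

D_1 = 9506.97000
D_2 = 10353.09033
D_3 = 11274.51537
D_4 = 12277.94724
Terminal value at year 4: TV = D_4×(1+g_2)/(r−g_2) = 12560.34002/0.072 = 174449.16700
P_0 = D_1/(1+r)^1 + D_2/(1+r)^2 + D_3/(1+r)^3 + D_4/(1+r)^4 + TV/(1+r)^4
    = 8682.16438 + 8634.59088 + 8587.27805 + 8540.22447 + 121342.35608 = 155786.61387

155786.61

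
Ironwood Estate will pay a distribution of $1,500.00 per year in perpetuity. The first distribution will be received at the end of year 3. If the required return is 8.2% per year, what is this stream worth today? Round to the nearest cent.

Value at end of year 2: C / r = $1,500.00 / 0.082 = $18,292.6829
Discount to today: PV = $18,292.6829 / (1 + 0.082)^2 = $18,292.6829 / 1.170724 = $15,625.10

$15625.10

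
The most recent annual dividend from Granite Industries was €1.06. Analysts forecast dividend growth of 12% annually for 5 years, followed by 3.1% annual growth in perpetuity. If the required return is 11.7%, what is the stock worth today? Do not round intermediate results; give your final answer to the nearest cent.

€18.22

D_1 = 1.18720
D_2 = 1.32966
D_3 = 1.48922
D_4 = 1.66793
D_5 = 1.86808
Terminal value at year 5: TV = D_5×(1+g_2)/(r−g_2) = 1.92599/0.086 = 22.39526
P_0 = D_1/(1+r)^1 + D_2/(1+r)^2 + D_3/(1+r)^3 + D_4/(1+r)^4 + D_5/(1+r)^5 + TV/(1+r)^5
    = 1.06285 + 1.06570 + 1.06856 + 1.07143 + 1.07431 + 12.87924 = 18.22210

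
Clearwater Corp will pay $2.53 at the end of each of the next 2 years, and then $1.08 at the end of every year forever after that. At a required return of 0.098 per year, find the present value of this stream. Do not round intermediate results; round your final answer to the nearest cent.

PV of 2-year annuity: $2.53 × [1 − (1+0.098)^−2] / 0.098 = 4.40272
Perpetuity value at year 2: $1.08 / 0.098 = 11.02041
PV of perpetuity: 11.02041 / (1+0.098)^2 = 9.14099
Total PV = 4.40272 + 9.14099 = 13.54371

$13.54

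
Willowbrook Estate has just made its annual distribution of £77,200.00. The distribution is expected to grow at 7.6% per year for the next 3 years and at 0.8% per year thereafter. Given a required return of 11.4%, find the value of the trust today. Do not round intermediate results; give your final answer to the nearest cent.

£877691.47

D_1 = 83067.20000
D_2 = 89380.30720
D_3 = 96173.21055
Terminal value at year 3: TV = D_3×(1+g_2)/(r−g_2) = 96942.59623/0.106 = 914552.79464
P_0 = D_1/(1+r)^1 + D_2/(1+r)^2 + D_3/(1+r)^3 + TV/(1+r)^3
    = 74566.60682 + 72023.04214 + 69566.24178 + 661535.58218 = 877691.47292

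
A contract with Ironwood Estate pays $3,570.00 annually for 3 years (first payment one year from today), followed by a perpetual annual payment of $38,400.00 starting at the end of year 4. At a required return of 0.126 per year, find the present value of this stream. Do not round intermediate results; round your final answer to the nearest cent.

$221961.15

PV of 3-year annuity: $3,570.00 × [1 − (1+0.126)^−3] / 0.126 = 8486.89864
Perpetuity value at year 3: $38,400.00 / 0.126 = 304761.90476
PV of perpetuity: 304761.90476 / (1+0.126)^3 = 213474.25555
Total PV = 8486.89864 + 213474.25555 = 221961.15418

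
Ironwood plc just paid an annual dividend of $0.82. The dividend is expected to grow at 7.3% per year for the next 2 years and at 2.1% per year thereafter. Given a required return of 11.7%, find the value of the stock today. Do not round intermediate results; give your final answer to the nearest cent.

D_1 = 0.87986
D_2 = 0.94409
Terminal value at year 2: TV = D_2×(1+g_2)/(r−g_2) = 0.96392/0.096 = 10.04079
P_0 = D_1/(1+r)^1 + D_2/(1+r)^2 + TV/(1+r)^2
    = 0.78770 + 0.75667 + 8.04751 = 9.59188

$9.59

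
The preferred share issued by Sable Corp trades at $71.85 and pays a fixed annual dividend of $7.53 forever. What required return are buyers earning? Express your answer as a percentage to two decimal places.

P = C/r ⇒ r = C/P = $7.53/$71.85 = 0.104802

10.48%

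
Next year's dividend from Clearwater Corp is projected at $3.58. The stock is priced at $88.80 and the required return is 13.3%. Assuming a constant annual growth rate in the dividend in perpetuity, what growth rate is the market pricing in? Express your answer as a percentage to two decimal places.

P = D₁/(r−g) ⇒ g = r − D₁/P = 0.133 − $3.58/$88.80 = 0.092685

9.27%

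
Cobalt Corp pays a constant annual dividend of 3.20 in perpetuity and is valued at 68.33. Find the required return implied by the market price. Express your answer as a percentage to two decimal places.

P = C/r ⇒ r = C/P = 3.20/68.33 = 0.046832

4.68%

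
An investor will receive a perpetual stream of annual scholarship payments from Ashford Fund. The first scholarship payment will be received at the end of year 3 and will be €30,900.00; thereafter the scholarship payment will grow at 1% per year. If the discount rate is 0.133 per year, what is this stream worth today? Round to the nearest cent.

€195701.23

Value at end of year 2: C₁ / (r − g) = €30,900.00 / (0.133 − 0.01) = €251,219.5122
Discount to today: PV = €251,219.5122 / (1 + 0.133)^2 = €251,219.5122 / 1.283689 = €195,701.23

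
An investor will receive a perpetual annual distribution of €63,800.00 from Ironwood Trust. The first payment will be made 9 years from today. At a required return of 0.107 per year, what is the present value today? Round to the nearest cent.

€264396.64

Value at end of year 8: C / r = €63,800.00 / 0.107 = €596,261.6822
Discount to today: PV = €596,261.6822 / (1 + 0.107)^8 = €596,261.6822 / 2.255179 = €264,396.64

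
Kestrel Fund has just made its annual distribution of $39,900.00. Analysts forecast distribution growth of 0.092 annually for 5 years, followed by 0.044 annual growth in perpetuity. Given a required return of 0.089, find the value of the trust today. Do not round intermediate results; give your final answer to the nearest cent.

D_1 = 43570.80000
D_2 = 47579.31360
D_3 = 51956.61045
D_4 = 56736.61861
D_5 = 61956.38753
Terminal value at year 5: TV = D_5×(1+g_2)/(r−g_2) = 64682.46858/0.045 = 1437388.19058
P_0 = D_1/(1+r)^1 + D_2/(1+r)^2 + D_3/(1+r)^3 + D_4/(1+r)^4 + D_5/(1+r)^5 + TV/(1+r)^5
    = 40009.91736 + 40120.13751 + 40230.66131 + 40341.48958 + 40452.62316 + 938500.85723 = 1139655.68614

$1139655.69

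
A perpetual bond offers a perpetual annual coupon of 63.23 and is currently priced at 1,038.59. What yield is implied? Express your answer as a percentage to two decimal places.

P = C/r ⇒ r = C/P = 63.23/1,038.59 = 0.060881

6.09%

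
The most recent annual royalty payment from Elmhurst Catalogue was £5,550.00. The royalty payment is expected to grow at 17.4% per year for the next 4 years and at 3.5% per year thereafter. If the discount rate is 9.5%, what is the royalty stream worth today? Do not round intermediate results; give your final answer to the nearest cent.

£153005.74

D_1 = 6515.70000
D_2 = 7649.43180
D_3 = 8980.43293
D_4 = 10543.02826
Terminal value at year 4: TV = D_4×(1+g_2)/(r−g_2) = 10912.03425/0.06 = 181867.23755
P_0 = D_1/(1+r)^1 + D_2/(1+r)^2 + D_3/(1+r)^3 + D_4/(1+r)^4 + TV/(1+r)^4
    = 5950.41096 + 6379.71001 + 6839.98133 + 7333.45944 + 126502.17526 = 153005.73700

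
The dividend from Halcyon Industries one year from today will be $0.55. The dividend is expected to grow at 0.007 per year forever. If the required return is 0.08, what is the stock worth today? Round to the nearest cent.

Growing perpetuity: P = D₁ / (r − g) = $0.5500 / (0.08 − 0.007) = $7.53

$7.53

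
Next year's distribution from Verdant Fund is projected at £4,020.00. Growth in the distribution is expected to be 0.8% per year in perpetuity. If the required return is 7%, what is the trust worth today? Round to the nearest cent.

£64838.71

Growing perpetuity: P = D₁ / (r − g) = £4,020.0000 / (0.07 − 0.008) = £64,838.71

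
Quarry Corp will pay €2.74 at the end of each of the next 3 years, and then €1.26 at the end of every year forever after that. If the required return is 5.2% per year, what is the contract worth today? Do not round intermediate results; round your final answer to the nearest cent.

PV of 3-year annuity: €2.74 × [1 − (1+0.052)^−3] / 0.052 = 7.43382
Perpetuity value at year 3: €1.26 / 0.052 = 24.23077
PV of perpetuity: 24.23077 / (1+0.052)^3 = 20.81230
Total PV = 7.43382 + 20.81230 = 28.24612

€28.25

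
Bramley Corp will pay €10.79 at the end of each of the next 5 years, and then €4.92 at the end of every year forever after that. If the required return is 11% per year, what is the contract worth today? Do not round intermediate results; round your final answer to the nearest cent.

PV of 5-year annuity: €10.79 × [1 − (1+0.11)^−5] / 0.11 = 39.87873
Perpetuity value at year 5: €4.92 / 0.11 = 44.72727
PV of perpetuity: 44.72727 / (1+0.11)^5 = 26.54346
Total PV = 39.87873 + 26.54346 = 66.42219

€66.42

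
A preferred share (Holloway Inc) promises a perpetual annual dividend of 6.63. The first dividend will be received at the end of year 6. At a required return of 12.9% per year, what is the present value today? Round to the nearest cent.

28.02

Value at end of year 5: C / r = 6.63 / 0.129 = 51.3953
Discount to today: PV = 51.3953 / (1 + 0.129)^5 = 51.3953 / 1.834297 = 28.02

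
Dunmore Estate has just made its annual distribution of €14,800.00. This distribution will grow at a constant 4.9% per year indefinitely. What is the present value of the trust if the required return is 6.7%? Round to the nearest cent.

D₁ = D₀ × (1 + g) = €14,800.00 × 1.049 = €15,525.2000
Growing perpetuity: P = D₁ / (r − g) = €15,525.2000 / (0.067 − 0.049) = €862,511.11

€862511.11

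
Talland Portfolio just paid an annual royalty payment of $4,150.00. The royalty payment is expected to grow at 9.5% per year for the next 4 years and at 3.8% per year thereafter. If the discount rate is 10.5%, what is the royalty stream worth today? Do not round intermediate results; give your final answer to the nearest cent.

D_1 = 4544.25000
D_2 = 4975.95375
D_3 = 5448.66936
D_4 = 5966.29295
Terminal value at year 4: TV = D_4×(1+g_2)/(r−g_2) = 6193.01208/0.067 = 92433.01607
P_0 = D_1/(1+r)^1 + D_2/(1+r)^2 + D_3/(1+r)^3 + D_4/(1+r)^4 + TV/(1+r)^4
    = 4112.44344 + 4075.22676 + 4038.34688 + 4001.80075 + 61998.04745 = 78225.86527

$78225.87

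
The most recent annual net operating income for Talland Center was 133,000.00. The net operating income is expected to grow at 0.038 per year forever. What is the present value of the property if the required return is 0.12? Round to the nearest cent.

D₁ = D₀ × (1 + g) = 133,000.00 × 1.038 = 138,054.0000
Growing perpetuity: P = D₁ / (r − g) = 138,054.0000 / (0.12 − 0.038) = 1,683,585.37

1683585.37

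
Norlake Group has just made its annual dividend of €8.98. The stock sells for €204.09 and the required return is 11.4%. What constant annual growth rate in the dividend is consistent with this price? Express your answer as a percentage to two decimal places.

6.70%

P = D₀(1+g)/(r−g) ⇒ P(r−g) = D₀(1+g) ⇒ g(P+D₀) = P·r − D₀
g = (P·r − D₀)/(P + D₀) = (€204.09×0.114 − €8.98) / (€204.09 + €8.98) = 0.067050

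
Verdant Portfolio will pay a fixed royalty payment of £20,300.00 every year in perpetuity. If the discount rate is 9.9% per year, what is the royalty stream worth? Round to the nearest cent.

Level perpetuity: PV = C / r = £20,300.00 / 0.099 = £205,050.51

£205050.51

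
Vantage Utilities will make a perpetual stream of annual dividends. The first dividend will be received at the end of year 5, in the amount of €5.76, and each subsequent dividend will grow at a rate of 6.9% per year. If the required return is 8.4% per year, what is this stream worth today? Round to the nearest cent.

€278.11

Value at end of year 4: C₁ / (r − g) = €5.76 / (0.084 − 0.069) = €384.0000
Discount to today: PV = €384.0000 / (1 + 0.084)^4 = €384.0000 / 1.380757 = €278.11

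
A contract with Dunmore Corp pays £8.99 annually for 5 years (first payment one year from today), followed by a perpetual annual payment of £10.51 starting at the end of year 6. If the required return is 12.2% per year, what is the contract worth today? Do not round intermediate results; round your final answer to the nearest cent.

PV of 5-year annuity: £8.99 × [1 − (1+0.122)^−5] / 0.122 = 32.24701
Perpetuity value at year 5: £10.51 / 0.122 = 86.14754
PV of perpetuity: 86.14754 / (1+0.122)^5 = 48.44831
Total PV = 32.24701 + 48.44831 = 80.69532

£80.70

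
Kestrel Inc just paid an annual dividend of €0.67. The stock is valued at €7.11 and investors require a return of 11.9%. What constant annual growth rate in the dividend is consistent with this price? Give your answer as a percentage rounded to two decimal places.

P = D₀(1+g)/(r−g) ⇒ P(r−g) = D₀(1+g) ⇒ g(P+D₀) = P·r − D₀
g = (P·r − D₀)/(P + D₀) = (€7.11×0.119 − €0.67) / (€7.11 + €0.67) = 0.022634

2.26%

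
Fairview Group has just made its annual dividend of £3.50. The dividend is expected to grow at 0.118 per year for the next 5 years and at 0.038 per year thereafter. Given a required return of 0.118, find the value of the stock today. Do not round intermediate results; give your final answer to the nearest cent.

£62.91

D_1 = 3.91300
D_2 = 4.37473
D_3 = 4.89095
D_4 = 5.46809
D_5 = 6.11332
Terminal value at year 5: TV = D_5×(1+g_2)/(r−g_2) = 6.34563/0.08 = 79.32031
P_0 = D_1/(1+r)^1 + D_2/(1+r)^2 + D_3/(1+r)^3 + D_4/(1+r)^4 + D_5/(1+r)^5 + TV/(1+r)^5
    = 3.50000 + 3.50000 + 3.50000 + 3.50000 + 3.50000 + 45.41250 = 62.91250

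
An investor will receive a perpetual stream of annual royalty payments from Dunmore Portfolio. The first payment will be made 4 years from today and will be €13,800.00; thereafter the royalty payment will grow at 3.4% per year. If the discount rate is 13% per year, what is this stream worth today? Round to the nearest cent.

Value at end of year 3: C₁ / (r − g) = €13,800.00 / (0.13 − 0.034) = €143,750.0000
Discount to today: PV = €143,750.0000 / (1 + 0.13)^3 = €143,750.0000 / 1.442897 = €99,625.96

€99625.96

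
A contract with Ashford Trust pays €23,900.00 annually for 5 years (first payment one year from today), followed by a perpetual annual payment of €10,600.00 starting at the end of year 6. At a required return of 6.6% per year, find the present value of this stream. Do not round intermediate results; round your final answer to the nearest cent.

€215727.75

PV of 5-year annuity: €23,900.00 × [1 − (1+0.066)^−5] / 0.066 = 99053.26124
Perpetuity value at year 5: €10,600.00 / 0.066 = 160606.06061
PV of perpetuity: 160606.06061 / (1+0.066)^5 = 116674.48868
Total PV = 99053.26124 + 116674.48868 = 215727.74992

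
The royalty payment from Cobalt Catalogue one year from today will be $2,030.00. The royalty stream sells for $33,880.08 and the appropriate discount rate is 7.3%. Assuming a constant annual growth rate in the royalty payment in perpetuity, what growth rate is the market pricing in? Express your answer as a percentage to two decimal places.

1.31%

P = D₁/(r−g) ⇒ g = r − D₁/P = 0.073 − $2,030.00/$33,880.08 = 0.013083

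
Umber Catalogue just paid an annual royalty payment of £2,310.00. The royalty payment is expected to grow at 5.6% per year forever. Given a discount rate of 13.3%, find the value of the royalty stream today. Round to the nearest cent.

£31680.00

D₁ = D₀ × (1 + g) = £2,310.00 × 1.056 = £2,439.3600
Growing perpetuity: P = D₁ / (r − g) = £2,439.3600 / (0.133 − 0.056) = £31,680.00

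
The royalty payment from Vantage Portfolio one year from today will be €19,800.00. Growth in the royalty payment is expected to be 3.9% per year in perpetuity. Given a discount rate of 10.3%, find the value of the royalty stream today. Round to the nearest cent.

€309375.00

Growing perpetuity: P = D₁ / (r − g) = €19,800.0000 / (0.103 − 0.039) = €309,375.00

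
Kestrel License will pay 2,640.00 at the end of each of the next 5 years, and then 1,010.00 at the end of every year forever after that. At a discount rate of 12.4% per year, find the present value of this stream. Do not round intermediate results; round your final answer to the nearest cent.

PV of 5-year annuity: 2,640.00 × [1 − (1+0.124)^−5] / 0.124 = 9423.05635
Perpetuity value at year 5: 1,010.00 / 0.124 = 8145.16129
PV of perpetuity: 8145.16129 / (1+0.124)^5 = 4540.12837
Total PV = 9423.05635 + 4540.12837 = 13963.18472

13963.18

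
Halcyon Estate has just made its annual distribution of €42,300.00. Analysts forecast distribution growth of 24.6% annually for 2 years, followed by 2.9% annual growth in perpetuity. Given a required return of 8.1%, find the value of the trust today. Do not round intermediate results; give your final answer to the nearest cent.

€1217037.79

D_1 = 52705.80000
D_2 = 65671.42680
Terminal value at year 2: TV = D_2×(1+g_2)/(r−g_2) = 67575.89818/0.052 = 1299536.50341
P_0 = D_1/(1+r)^1 + D_2/(1+r)^2 + TV/(1+r)^2
    = 48756.52174 + 56198.54402 + 1112082.72688 = 1217037.79264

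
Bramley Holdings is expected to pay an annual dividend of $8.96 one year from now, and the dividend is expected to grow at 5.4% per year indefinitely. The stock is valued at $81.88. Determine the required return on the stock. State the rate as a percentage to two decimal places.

16.34%

P = D₁/(r − g) ⇒ r = D₁/P + g = $8.9600/$81.88 + 0.054 = 0.109428 + 0.054 = 0.163428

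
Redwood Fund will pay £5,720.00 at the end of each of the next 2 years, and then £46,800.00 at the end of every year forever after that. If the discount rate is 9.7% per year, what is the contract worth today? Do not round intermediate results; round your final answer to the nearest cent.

£410890.28

PV of 2-year annuity: £5,720.00 × [1 − (1+0.097)^−2] / 0.097 = 9967.38432
Perpetuity value at year 2: £46,800.00 / 0.097 = 482474.22680
PV of perpetuity: 482474.22680 / (1+0.097)^2 = 400922.90053
Total PV = 9967.38432 + 400922.90053 = 410890.28485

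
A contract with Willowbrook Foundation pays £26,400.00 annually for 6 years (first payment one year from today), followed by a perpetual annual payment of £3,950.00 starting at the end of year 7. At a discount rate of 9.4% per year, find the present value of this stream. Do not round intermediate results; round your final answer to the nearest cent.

£141540.34

PV of 6-year annuity: £26,400.00 × [1 − (1+0.094)^−6] / 0.094 = 117029.09490
Perpetuity value at year 6: £3,950.00 / 0.094 = 42021.27660
PV of perpetuity: 42021.27660 / (1+0.094)^6 = 24511.24156
Total PV = 117029.09490 + 24511.24156 = 141540.33646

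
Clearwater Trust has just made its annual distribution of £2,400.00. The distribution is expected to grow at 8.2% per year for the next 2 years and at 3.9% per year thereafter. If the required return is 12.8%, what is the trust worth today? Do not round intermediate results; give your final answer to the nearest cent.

D_1 = 2596.80000
D_2 = 2809.73760
Terminal value at year 2: TV = D_2×(1+g_2)/(r−g_2) = 2919.31737/0.089 = 32801.31872
P_0 = D_1/(1+r)^1 + D_2/(1+r)^2 + TV/(1+r)^2
    = 2302.12766 + 2208.24657 + 25779.41779 = 30289.79202

£30289.79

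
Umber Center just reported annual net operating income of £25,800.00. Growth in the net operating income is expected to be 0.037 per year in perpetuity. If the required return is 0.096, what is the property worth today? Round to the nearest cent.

D₁ = D₀ × (1 + g) = £25,800.00 × 1.037 = £26,754.6000
Growing perpetuity: P = D₁ / (r − g) = £26,754.6000 / (0.096 − 0.037) = £453,467.80

£453467.80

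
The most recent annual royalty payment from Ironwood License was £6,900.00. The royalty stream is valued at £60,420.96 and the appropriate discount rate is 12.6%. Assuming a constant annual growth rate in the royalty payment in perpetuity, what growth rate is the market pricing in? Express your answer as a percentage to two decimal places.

P = D₀(1+g)/(r−g) ⇒ P(r−g) = D₀(1+g) ⇒ g(P+D₀) = P·r − D₀
g = (P·r − D₀)/(P + D₀) = (£60,420.96×0.126 − £6,900.00) / (£60,420.96 + £6,900.00) = 0.010592

1.06%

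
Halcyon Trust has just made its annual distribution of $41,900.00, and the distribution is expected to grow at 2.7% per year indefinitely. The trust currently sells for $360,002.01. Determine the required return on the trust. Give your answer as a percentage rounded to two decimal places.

14.65%

D₁ = $41,900.00 × 1.027 = $43,031.3000
P = D₁/(r − g) ⇒ r = D₁/P + g = $43,031.3000/$360,002.01 + 0.027 = 0.119531 + 0.027 = 0.146531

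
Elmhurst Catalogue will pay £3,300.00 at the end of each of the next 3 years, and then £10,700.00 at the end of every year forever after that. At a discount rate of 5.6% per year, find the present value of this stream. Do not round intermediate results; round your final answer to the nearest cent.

PV of 3-year annuity: £3,300.00 × [1 − (1+0.056)^−3] / 0.056 = 8886.62907
Perpetuity value at year 3: £10,700.00 / 0.056 = 191071.42857
PV of perpetuity: 191071.42857 / (1+0.056)^3 = 162257.20703
Total PV = 8886.62907 + 162257.20703 = 171143.83610

£171143.84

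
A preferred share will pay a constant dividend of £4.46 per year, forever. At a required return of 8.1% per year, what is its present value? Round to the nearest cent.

Level perpetuity: PV = C / r = £4.46 / 0.081 = £55.06

£55.06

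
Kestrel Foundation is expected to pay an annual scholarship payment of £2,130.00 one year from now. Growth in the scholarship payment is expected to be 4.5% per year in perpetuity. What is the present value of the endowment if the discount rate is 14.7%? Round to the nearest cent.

Growing perpetuity: P = D₁ / (r − g) = £2,130.0000 / (0.147 − 0.045) = £20,882.35

£20882.35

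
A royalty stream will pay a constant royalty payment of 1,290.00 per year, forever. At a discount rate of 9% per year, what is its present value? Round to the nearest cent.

Level perpetuity: PV = C / r = 1,290.00 / 0.09 = 14,333.33

14333.33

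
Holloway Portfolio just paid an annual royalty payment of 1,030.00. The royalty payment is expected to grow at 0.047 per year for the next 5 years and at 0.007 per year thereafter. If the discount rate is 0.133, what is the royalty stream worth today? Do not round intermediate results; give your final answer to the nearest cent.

D_1 = 1078.41000
D_2 = 1129.09527
D_3 = 1182.16275
D_4 = 1237.72440
D_5 = 1295.89744
Terminal value at year 5: TV = D_5×(1+g_2)/(r−g_2) = 1304.96873/0.126 = 10356.89465
P_0 = D_1/(1+r)^1 + D_2/(1+r)^2 + D_3/(1+r)^3 + D_4/(1+r)^4 + D_5/(1+r)^5 + TV/(1+r)^5
    = 951.81818 + 879.57073 + 812.80720 + 751.11133 + 694.09846 + 5547.27900 = 9636.68490

9636.68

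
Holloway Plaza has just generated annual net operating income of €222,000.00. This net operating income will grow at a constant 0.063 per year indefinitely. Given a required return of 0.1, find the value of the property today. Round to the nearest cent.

D₁ = D₀ × (1 + g) = €222,000.00 × 1.063 = €235,986.0000
Growing perpetuity: P = D₁ / (r − g) = €235,986.0000 / (0.1 − 0.063) = €6,378,000.00

€6378000.00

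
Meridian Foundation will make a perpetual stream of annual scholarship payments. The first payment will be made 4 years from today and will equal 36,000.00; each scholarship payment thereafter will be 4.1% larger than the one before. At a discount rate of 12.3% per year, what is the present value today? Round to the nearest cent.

Value at end of year 3: C₁ / (r − g) = 36,000.00 / (0.123 − 0.041) = 439,024.3902
Discount to today: PV = 439,024.3902 / (1 + 0.123)^3 = 439,024.3902 / 1.416248 = 309,991.21

309991.21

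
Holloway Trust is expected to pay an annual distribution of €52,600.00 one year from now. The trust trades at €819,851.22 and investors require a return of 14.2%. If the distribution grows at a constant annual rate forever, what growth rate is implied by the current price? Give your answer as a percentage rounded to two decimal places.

7.78%

P = D₁/(r−g) ⇒ g = r − D₁/P = 0.142 − €52,600.00/€819,851.22 = 0.077842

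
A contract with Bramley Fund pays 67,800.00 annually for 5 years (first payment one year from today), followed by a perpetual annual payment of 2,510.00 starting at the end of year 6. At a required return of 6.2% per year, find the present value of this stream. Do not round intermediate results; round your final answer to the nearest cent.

PV of 5-year annuity: 67,800.00 × [1 − (1+0.062)^−5] / 0.062 = 284051.05709
Perpetuity value at year 5: 2,510.00 / 0.062 = 40483.87097
PV of perpetuity: 40483.87097 / (1+0.062)^5 = 29968.11649
Total PV = 284051.05709 + 29968.11649 = 314019.17359

314019.17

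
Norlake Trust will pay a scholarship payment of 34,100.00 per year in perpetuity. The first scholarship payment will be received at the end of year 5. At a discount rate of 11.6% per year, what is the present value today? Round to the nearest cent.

Value at end of year 4: C / r = 34,100.00 / 0.116 = 293,965.5172
Discount to today: PV = 293,965.5172 / (1 + 0.116)^4 = 293,965.5172 / 1.551161 = 189,513.26

189513.26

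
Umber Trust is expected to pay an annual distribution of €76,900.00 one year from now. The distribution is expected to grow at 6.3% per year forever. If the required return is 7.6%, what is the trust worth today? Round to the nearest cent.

€5915384.62

Growing perpetuity: P = D₁ / (r − g) = €76,900.0000 / (0.076 − 0.063) = €5,915,384.62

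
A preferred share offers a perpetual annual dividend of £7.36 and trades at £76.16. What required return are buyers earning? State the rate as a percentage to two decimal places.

P = C/r ⇒ r = C/P = £7.36/£76.16 = 0.096639

9.66%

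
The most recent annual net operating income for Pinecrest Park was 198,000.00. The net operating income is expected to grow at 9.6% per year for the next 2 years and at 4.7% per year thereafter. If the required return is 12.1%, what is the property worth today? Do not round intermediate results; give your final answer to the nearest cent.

D_1 = 217008.00000
D_2 = 237840.76800
Terminal value at year 2: TV = D_2×(1+g_2)/(r−g_2) = 249019.28410/0.074 = 3365125.46076
P_0 = D_1/(1+r)^1 + D_2/(1+r)^2 + TV/(1+r)^2
    = 193584.29973 + 189267.07628 + 2677873.36300 = 3060724.73901

3060724.74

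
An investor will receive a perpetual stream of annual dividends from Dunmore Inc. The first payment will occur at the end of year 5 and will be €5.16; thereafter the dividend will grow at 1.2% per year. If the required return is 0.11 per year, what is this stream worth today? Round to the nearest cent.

Value at end of year 4: C₁ / (r − g) = €5.16 / (0.11 − 0.012) = €52.6531
Discount to today: PV = €52.6531 / (1 + 0.11)^4 = €52.6531 / 1.518070 = €34.68

€34.68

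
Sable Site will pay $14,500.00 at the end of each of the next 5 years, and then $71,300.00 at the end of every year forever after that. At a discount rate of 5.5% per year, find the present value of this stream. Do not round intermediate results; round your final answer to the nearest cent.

PV of 5-year annuity: $14,500.00 × [1 − (1+0.055)^−5] / 0.055 = 61919.12490
Perpetuity value at year 5: $71,300.00 / 0.055 = 1296363.63636
PV of perpetuity: 1296363.63636 / (1+0.055)^5 = 991892.35325
Total PV = 61919.12490 + 991892.35325 = 1053811.47815

$1053811.48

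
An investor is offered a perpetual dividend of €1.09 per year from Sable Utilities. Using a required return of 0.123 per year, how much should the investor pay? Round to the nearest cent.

Level perpetuity: PV = C / r = €1.09 / 0.123 = €8.86

€8.86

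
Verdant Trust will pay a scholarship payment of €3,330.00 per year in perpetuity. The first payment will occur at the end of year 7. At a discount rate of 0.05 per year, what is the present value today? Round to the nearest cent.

€49697.95

Value at end of year 6: C / r = €3,330.00 / 0.05 = €66,600.0000
Discount to today: PV = €66,600.0000 / (1 + 0.05)^6 = €66,600.0000 / 1.340096 = €49,697.95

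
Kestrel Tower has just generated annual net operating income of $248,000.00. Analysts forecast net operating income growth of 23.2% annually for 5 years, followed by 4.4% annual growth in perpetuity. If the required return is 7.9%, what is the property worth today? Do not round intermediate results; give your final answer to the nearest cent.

D_1 = 305536.00000
D_2 = 376420.35200
D_3 = 463749.87366
D_4 = 571339.84435
D_5 = 703890.68824
Terminal value at year 5: TV = D_5×(1+g_2)/(r−g_2) = 734861.87853/0.035 = 20996053.67220
P_0 = D_1/(1+r)^1 + D_2/(1+r)^2 + D_3/(1+r)^3 + D_4/(1+r)^4 + D_5/(1+r)^5 + TV/(1+r)^5
    = 283165.89435 + 323318.24081 + 369164.10814 + 421510.82597 + 481280.20167 + 14355900.87255 = 16234340.14349

$16234340.14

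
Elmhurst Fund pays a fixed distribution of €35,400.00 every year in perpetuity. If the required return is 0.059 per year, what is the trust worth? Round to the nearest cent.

Level perpetuity: PV = C / r = €35,400.00 / 0.059 = €600,000.00

€600000.00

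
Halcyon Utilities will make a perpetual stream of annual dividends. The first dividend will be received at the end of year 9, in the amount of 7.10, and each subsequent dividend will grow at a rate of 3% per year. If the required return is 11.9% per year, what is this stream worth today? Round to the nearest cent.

Value at end of year 8: C₁ / (r − g) = 7.10 / (0.119 − 0.03) = 79.7753
Discount to today: PV = 79.7753 / (1 + 0.119)^8 = 79.7753 / 2.458333 = 32.45

32.45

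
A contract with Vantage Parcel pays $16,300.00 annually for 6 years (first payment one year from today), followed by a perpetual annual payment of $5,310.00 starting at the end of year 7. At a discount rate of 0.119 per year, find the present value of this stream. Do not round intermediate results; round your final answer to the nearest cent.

$89934.48

PV of 6-year annuity: $16,300.00 × [1 − (1+0.119)^−6] / 0.119 = 67206.17137
Perpetuity value at year 6: $5,310.00 / 0.119 = 44621.84874
PV of perpetuity: 44621.84874 / (1+0.119)^6 = 22728.30457
Total PV = 67206.17137 + 22728.30457 = 89934.47594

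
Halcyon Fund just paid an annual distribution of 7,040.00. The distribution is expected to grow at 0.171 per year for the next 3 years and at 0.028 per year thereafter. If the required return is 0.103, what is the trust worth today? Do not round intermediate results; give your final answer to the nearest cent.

139297.32

D_1 = 8243.84000
D_2 = 9653.53664
D_3 = 11304.29141
Terminal value at year 3: TV = D_3×(1+g_2)/(r−g_2) = 11620.81156/0.075 = 154944.15420
P_0 = D_1/(1+r)^1 + D_2/(1+r)^2 + D_3/(1+r)^3 + TV/(1+r)^3
    = 7474.01632 + 7934.78976 + 8423.96991 + 115464.54760 = 139297.32360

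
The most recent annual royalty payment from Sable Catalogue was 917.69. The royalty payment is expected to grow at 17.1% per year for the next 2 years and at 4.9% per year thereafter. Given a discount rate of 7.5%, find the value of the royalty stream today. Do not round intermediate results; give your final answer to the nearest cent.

46021.97

D_1 = 1074.61499
D_2 = 1258.37415
Terminal value at year 2: TV = D_2×(1+g_2)/(r−g_2) = 1320.03449/0.026 = 50770.55718
P_0 = D_1/(1+r)^1 + D_2/(1+r)^2 + TV/(1+r)^2
    = 999.64185 + 1088.91219 + 43933.41887 = 46021.97292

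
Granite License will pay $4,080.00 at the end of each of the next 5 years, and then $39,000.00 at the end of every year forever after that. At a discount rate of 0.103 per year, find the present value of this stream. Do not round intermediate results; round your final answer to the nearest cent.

PV of 5-year annuity: $4,080.00 × [1 − (1+0.103)^−5] / 0.103 = 15348.60144
Perpetuity value at year 5: $39,000.00 / 0.103 = 378640.77670
PV of perpetuity: 378640.77670 / (1+0.103)^5 = 231926.20415
Total PV = 15348.60144 + 231926.20415 = 247274.80559

$247274.81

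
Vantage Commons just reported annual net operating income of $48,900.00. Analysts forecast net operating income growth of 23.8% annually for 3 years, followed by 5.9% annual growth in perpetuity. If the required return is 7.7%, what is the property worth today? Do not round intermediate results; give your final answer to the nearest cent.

$4564749.50

D_1 = 60538.20000
D_2 = 74946.29160
D_3 = 92783.50900
Terminal value at year 3: TV = D_3×(1+g_2)/(r−g_2) = 98257.73603/0.018 = 5458763.11288
P_0 = D_1/(1+r)^1 + D_2/(1+r)^2 + D_3/(1+r)^3 + TV/(1+r)^3
    = 56210.02786 + 64612.82682 + 74271.75451 + 4369654.89008 = 4564749.49927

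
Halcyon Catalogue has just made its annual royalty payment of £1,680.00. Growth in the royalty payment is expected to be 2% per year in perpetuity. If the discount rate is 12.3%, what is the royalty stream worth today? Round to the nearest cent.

£16636.89

D₁ = D₀ × (1 + g) = £1,680.00 × 1.02 = £1,713.6000
Growing perpetuity: P = D₁ / (r − g) = £1,713.6000 / (0.123 − 0.02) = £16,636.89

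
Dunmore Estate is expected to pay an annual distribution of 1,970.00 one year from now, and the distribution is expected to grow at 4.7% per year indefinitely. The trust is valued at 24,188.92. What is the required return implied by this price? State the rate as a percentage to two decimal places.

12.84%

P = D₁/(r − g) ⇒ r = D₁/P + g = 1,970.0000/24,188.92 + 0.047 = 0.081442 + 0.047 = 0.128442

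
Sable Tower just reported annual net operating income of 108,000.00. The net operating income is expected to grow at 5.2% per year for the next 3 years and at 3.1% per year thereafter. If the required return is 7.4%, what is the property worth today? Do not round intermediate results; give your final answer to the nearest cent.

D_1 = 113616.00000
D_2 = 119524.03200
D_3 = 125739.28166
Terminal value at year 3: TV = D_3×(1+g_2)/(r−g_2) = 129637.19940/0.043 = 3014818.59059
P_0 = D_1/(1+r)^1 + D_2/(1+r)^2 + D_3/(1+r)^3 + TV/(1+r)^3
    = 105787.70950 + 103620.73593 + 101498.15102 + 2433595.20248 = 2744501.79893

2744501.80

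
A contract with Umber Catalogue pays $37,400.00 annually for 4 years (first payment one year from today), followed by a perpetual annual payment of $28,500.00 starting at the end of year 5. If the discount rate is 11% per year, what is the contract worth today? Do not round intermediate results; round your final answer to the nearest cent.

$286702.68

PV of 4-year annuity: $37,400.00 × [1 − (1+0.11)^−4] / 0.11 = 116031.46879
Perpetuity value at year 4: $28,500.00 / 0.11 = 259090.90909
PV of perpetuity: 259090.90909 / (1+0.11)^4 = 170671.20694
Total PV = 116031.46879 + 170671.20694 = 286702.67573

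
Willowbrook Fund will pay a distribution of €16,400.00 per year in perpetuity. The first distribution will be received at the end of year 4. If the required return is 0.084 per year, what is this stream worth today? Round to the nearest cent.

Value at end of year 3: C / r = €16,400.00 / 0.084 = €195,238.0952
Discount to today: PV = €195,238.0952 / (1 + 0.084)^3 = €195,238.0952 / 1.273761 = €153,276.90

€153276.90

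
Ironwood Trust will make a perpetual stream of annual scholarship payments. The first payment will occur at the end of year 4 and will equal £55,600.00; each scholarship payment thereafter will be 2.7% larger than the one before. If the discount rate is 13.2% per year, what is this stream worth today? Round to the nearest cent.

Value at end of year 3: C₁ / (r − g) = £55,600.00 / (0.132 − 0.027) = £529,523.8095
Discount to today: PV = £529,523.8095 / (1 + 0.132)^3 = £529,523.8095 / 1.450572 = £365,044.84

£365044.84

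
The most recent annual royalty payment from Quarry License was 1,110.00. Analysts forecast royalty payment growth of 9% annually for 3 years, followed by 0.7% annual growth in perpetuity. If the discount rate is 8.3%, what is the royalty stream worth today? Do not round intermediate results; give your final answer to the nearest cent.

D_1 = 1209.90000
D_2 = 1318.79100
D_3 = 1437.48219
Terminal value at year 3: TV = D_3×(1+g_2)/(r−g_2) = 1447.54457/0.076 = 19046.63902
P_0 = D_1/(1+r)^1 + D_2/(1+r)^2 + D_3/(1+r)^3 + TV/(1+r)^3
    = 1117.17452 + 1124.39540 + 1131.66296 + 14994.53427 = 18367.76715

18367.77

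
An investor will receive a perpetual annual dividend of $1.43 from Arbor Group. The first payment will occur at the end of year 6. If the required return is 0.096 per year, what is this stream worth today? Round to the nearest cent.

$9.42

Value at end of year 5: C / r = $1.43 / 0.096 = $14.8958
Discount to today: PV = $14.8958 / (1 + 0.096)^5 = $14.8958 / 1.581440 = $9.42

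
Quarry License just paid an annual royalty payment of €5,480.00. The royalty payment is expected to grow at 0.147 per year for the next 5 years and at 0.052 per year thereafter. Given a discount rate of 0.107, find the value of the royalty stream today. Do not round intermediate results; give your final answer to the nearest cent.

D_1 = 6285.56000
D_2 = 7209.53732
D_3 = 8269.33931
D_4 = 9484.93218
D_5 = 10879.21722
Terminal value at year 5: TV = D_5×(1+g_2)/(r−g_2) = 11444.93651/0.055 = 208089.75473
P_0 = D_1/(1+r)^1 + D_2/(1+r)^2 + D_3/(1+r)^3 + D_4/(1+r)^4 + D_5/(1+r)^5 + TV/(1+r)^5
    = 5678.01265 + 5883.18022 + 6095.76126 + 6316.02364 + 6544.24491 + 125173.55711 = 155690.77978

€155690.78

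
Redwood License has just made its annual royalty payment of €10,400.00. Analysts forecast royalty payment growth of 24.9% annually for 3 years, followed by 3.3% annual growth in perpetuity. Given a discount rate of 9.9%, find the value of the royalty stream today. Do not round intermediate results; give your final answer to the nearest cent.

D_1 = 12989.60000
D_2 = 16224.01040
D_3 = 20263.78899
Terminal value at year 3: TV = D_3×(1+g_2)/(r−g_2) = 20932.49403/0.066 = 317159.00040
P_0 = D_1/(1+r)^1 + D_2/(1+r)^2 + D_3/(1+r)^3 + TV/(1+r)^3
    = 11819.47225 + 13432.68502 + 15266.08152 + 238937.30621 = 279455.54500

€279455.54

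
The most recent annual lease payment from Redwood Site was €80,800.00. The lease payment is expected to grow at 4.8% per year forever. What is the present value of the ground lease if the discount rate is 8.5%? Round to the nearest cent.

D₁ = D₀ × (1 + g) = €80,800.00 × 1.048 = €84,678.4000
Growing perpetuity: P = D₁ / (r − g) = €84,678.4000 / (0.085 − 0.048) = €2,288,605.41

€2288605.41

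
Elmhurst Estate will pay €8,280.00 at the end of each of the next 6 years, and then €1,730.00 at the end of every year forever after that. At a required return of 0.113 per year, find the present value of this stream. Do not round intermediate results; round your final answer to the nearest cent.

PV of 6-year annuity: €8,280.00 × [1 − (1+0.113)^−6] / 0.113 = 34728.19514
Perpetuity value at year 6: €1,730.00 / 0.113 = 15309.73451
PV of perpetuity: 15309.73451 / (1+0.113)^6 = 8053.72273
Total PV = 34728.19514 + 8053.72273 = 42781.91787

€42781.92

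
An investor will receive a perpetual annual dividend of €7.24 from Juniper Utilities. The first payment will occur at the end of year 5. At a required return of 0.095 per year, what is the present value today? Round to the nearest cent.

Value at end of year 4: C / r = €7.24 / 0.095 = €76.2105
Discount to today: PV = €76.2105 / (1 + 0.095)^4 = €76.2105 / 1.437661 = €53.01

€53.01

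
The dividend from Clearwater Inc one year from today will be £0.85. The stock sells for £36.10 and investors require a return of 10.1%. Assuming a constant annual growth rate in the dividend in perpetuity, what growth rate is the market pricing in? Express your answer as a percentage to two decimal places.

P = D₁/(r−g) ⇒ g = r − D₁/P = 0.101 − £0.85/£36.10 = 0.077454

7.75%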